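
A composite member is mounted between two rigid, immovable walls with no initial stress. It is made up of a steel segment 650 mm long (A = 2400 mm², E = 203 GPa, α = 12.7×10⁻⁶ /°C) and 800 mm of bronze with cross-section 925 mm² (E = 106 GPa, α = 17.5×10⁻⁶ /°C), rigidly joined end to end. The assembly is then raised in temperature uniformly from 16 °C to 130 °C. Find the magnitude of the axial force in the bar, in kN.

With the walls removed the bar would change length by δ_free = Σ αᵢΔT Lᵢ = 12.7×10⁻⁶×114×650 + 17.5×10⁻⁶×114×800 = 2.537 mm.
The rigid supports impose zero overall length change; the single axial force P common to all segments must satisfy P Σ Lᵢ/(AᵢEᵢ) = δ_free.
Σ Lᵢ/(AᵢEᵢ) = 650/(2400×203×10³) + 800/(925×106×10³) = 9.493×10⁻⁶ mm/N.
Hence P = δ_free / Σ(L/AE) = 2.537/9.493×10⁻⁶ = 267.2 kN (compressive).

P ≈ 267 kN (compressive)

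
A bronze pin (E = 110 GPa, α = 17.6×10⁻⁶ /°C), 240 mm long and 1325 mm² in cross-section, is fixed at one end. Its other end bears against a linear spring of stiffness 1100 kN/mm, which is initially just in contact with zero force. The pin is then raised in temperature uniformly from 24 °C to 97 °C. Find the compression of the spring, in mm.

If the spring were absent the pin would lengthen by αΔT L = 17.6×10⁻⁶ × 73 × 240 = 0.3084 mm.
Let P be the compressive force at the spring. The pin shortens elastically by PL/(AE) and the spring compresses by P/k; together these equal δ_free.
P [ L/(AE) + 1/k ] = δ_free → P [ 240/(1325×110×10³) + 1/(1100×10³) ] = 0.3084.
P = 0.3084 / 2.556×10⁻⁶ = 120700 N.
Spring compression = P/k = 120700/(1100×10³) = 0.1097 mm.

δ ≈ 0.11 mm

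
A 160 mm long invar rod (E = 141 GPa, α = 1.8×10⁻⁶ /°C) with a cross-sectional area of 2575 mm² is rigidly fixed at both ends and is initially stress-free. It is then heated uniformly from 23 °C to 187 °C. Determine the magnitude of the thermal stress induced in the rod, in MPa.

σ ≈ 41.6 MPa (compressive)

Because both ends are immovable the net strain is zero, and the suppressed thermal strain is αΔT = 1.8×10⁻⁶ × 164 = 295.2×10⁻⁶.
σ = EαΔT = 141×10³ × 1.8×10⁻⁶ × 164 = 41.62 MPa (compressive; the rod is trying to expand).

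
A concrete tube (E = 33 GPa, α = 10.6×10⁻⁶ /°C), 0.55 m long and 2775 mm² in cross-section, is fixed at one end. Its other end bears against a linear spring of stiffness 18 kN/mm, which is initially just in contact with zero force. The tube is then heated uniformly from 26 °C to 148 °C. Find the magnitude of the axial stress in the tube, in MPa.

If the spring were absent the tube would lengthen by αΔT L = 10.6×10⁻⁶ × 122 × 550 = 0.7113 mm.
Let P be the compressive force at the spring. The tube shortens elastically by PL/(AE) and the spring compresses by P/k; together these equal δ_free.
So P = δ_free / [L/(AE) + 1/k] = 0.7113 / [ 550/(2775×33×10³) + 1/(18×10³) ].
P = 0.7113 / 6.156×10⁻⁵ = 11550 N.
σ = P/A = 11550/2775 = 4.163 MPa.

σ ≈ 4.16 MPa (compressive)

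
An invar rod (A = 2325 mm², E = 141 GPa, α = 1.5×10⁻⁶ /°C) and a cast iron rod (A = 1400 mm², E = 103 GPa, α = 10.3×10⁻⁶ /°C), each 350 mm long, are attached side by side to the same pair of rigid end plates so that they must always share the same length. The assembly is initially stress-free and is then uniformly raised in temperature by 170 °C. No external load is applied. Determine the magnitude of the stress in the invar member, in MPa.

Equilibrium of a rigid end plate with no external load gives equal and opposite internal forces ±P in the two members. Since α_{cast iron} > α_{invar}, heating drives the cast iron into compression and the invar into tension.
Setting the final lengths equal and cancelling L: (α₁ − α₂)ΔT = P/(A₁E₁) + P/(A₂E₂).
|α₁ − α₂|·ΔT = 8.8×10⁻⁶ × 170 = 0.001496.
1/(A₁E₁) + 1/(A₂E₂) = 1/(2325×141×10³) + 1/(1400×103×10³) = 9.985×10⁻⁹ N⁻¹.
So P = 0.001496 / 9.985×10⁻⁹ = 149.8 kN.
σ_{invar} = P/A₁ = 149800/2325 = 64.44 MPa, tensile.

σ ≈ 64.4 MPa (tensile)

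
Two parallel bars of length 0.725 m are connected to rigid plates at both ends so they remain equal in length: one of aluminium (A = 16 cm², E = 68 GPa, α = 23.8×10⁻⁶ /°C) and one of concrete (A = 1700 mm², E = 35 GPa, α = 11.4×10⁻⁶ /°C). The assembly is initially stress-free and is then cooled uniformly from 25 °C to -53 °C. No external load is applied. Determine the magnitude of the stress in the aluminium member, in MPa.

σ ≈ 23.3 MPa (tensile)

The aluminium has the larger α, so on cooling it would change length more than the concrete if both were free. The rigid plates force a common final length, so the aluminium is put into tension and the concrete into compression, with equal and opposite forces P (no external load).
Equating the net (thermal + elastic) strains gives |α₁ − α₂|·ΔT = P·[1/(A₁E₁) + 1/(A₂E₂)].
|α₁ − α₂|·ΔT = 12.4×10⁻⁶ × 78 = 0.0009672.
1/(A₁E₁) + 1/(A₂E₂) = 1/(1600×68×10³) + 1/(1700×35×10³) = 2.6×10⁻⁸ N⁻¹.
P = 0.0009672 / 2.6×10⁻⁸ = 37200 N = 37.2 kN.
σ_{aluminium} = P/A₁ = 37200/1600 = 23.25 MPa, tensile.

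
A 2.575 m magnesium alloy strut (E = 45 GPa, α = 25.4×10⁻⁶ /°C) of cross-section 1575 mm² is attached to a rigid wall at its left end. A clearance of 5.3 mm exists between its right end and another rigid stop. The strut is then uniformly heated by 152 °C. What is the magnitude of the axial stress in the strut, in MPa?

σ ≈ 81.1 MPa (compressive)

Unrestrained expansion: δ_free = αΔT L = 25.4×10⁻⁶ × 152 × 2575 = 9.942 mm.
After closing the 5.3 mm clearance, 9.942 − 5.3 = 4.642 mm of expansion remains to be suppressed by the wall.
That suppressed elongation corresponds to σ = E·Δ/L = 45×10³ × 4.642/2575 = 81.11 MPa.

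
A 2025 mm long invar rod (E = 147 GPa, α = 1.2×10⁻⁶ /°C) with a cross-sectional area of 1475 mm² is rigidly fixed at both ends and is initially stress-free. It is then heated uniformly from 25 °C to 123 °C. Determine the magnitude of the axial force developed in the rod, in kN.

The ends cannot move, so σ = EαΔT = 147×10³ × 1.2×10⁻⁶ × 98 = 17.29 MPa.
P = AEαΔT = 1475 × 147×10³ × 1.2×10⁻⁶ × 98 = 25.5 kN (compressive).

P ≈ 25.5 kN (compressive)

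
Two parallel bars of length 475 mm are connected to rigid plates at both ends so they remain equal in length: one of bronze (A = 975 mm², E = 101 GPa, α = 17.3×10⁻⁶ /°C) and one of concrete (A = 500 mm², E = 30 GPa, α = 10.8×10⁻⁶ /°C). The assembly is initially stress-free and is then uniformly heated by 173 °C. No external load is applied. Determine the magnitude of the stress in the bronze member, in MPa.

The bronze has the larger α, so on heating it would change length more than the concrete if both were free. The rigid plates force a common final length, so the bronze is put into compression and the concrete into tension, with equal and opposite forces P (no external load).
Equating the net (thermal + elastic) strains gives |α₁ − α₂|·ΔT = P·[1/(A₁E₁) + 1/(A₂E₂)].
|α₁ − α₂|·ΔT = 6.5×10⁻⁶ × 173 = 0.001124.
1/(A₁E₁) + 1/(A₂E₂) = 1/(975×101×10³) + 1/(500×30×10³) = 7.682×10⁻⁸ N⁻¹.
So P = 0.001124 / 7.682×10⁻⁸ = 14.64 kN.
σ_{bronze} = P/A₁ = 14640/975 = 15.01 MPa, compressive.

σ ≈ 15 MPa (compressive)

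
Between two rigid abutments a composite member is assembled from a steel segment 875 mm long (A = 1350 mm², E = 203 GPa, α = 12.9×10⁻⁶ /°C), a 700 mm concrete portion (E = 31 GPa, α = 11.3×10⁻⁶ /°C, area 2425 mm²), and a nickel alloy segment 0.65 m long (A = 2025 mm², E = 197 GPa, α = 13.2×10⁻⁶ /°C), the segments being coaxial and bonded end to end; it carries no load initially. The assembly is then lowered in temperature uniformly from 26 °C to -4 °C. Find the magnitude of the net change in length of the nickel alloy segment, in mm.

|ΔL| ≈ 0.161 mm

If the supports were absent, the total length change would be Σ αᵢΔT Lᵢ = 12.9×10⁻⁶×30×875 + 11.3×10⁻⁶×30×700 + 13.2×10⁻⁶×30×650 = 0.8333 mm.
Since the ends are fixed, an axial force P builds up, equal in every segment, with P · Σ Lᵢ/(AᵢEᵢ) = δ_free.
Σ Lᵢ/(AᵢEᵢ) = 875/(1350×203×10³) + 700/(2425×31×10³) + 650/(2025×197×10³) = 1.413×10⁻⁵ mm/N.
Hence P = δ_free / Σ(L/AE) = 0.8333/1.413×10⁻⁵ = 58.96 kN (tensile).
For the nickel alloy segment, free thermal change = 13.2×10⁻⁶×30×650 = 0.2574 mm and elastic change from P = 58960×650/(2025×197×10³) = 0.09607 mm; these oppose, so the net change is 0.161 mm (segment shortens).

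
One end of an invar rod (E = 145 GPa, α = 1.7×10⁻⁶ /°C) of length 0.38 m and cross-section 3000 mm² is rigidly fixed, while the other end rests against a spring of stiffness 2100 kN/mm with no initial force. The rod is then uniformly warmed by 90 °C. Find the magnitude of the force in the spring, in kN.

P ≈ 43.1 kN

The unrestrained thermal change is αΔT L = 1.7×10⁻⁶ × 90 × 380 = 0.05814 mm.
With a force P in the spring, the elastic change of the rod is PL/(AE) and that of the spring is P/k; compatibility requires their sum to equal δ_free.
So P = δ_free / [L/(AE) + 1/k] = 0.05814 / [ 380/(3000×145×10³) + 1/(2100×10³) ].
P = 0.05814 / 1.35×10⁻⁶ = 43070 N.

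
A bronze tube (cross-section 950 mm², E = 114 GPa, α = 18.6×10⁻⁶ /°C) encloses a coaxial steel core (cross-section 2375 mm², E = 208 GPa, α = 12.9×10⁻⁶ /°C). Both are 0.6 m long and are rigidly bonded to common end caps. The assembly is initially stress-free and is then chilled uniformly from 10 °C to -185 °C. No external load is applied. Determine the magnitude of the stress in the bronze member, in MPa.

Equilibrium of a rigid end plate with no external load gives equal and opposite internal forces ±P in the two members. Since α_{bronze} > α_{steel}, cooling drives the bronze into tension and the steel into compression.
Setting the final lengths equal and cancelling L: (α₁ − α₂)ΔT = P/(A₁E₁) + P/(A₂E₂).
|α₁ − α₂|·ΔT = 5.7×10⁻⁶ × 195 = 0.001112.
1/(A₁E₁) + 1/(A₂E₂) = 1/(950×114×10³) + 1/(2375×208×10³) = 1.126×10⁻⁸ N⁻¹.
So P = 0.001112 / 1.126×10⁻⁸ = 98.73 kN.
σ_{bronze} = P/A₁ = 98730/950 = 103.9 MPa, tensile.

σ ≈ 104 MPa (tensile)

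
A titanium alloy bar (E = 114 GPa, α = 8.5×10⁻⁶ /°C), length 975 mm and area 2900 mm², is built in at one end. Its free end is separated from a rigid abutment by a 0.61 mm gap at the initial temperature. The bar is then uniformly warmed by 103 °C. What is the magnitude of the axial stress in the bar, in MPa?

σ ≈ 28.5 MPa (compressive)

Unrestrained expansion: δ_free = αΔT L = 8.5×10⁻⁶ × 103 × 975 = 0.8536 mm.
The gap closes (δ_free > 0.61 mm) and the wall then resists a further 0.8536 − 0.61 = 0.2436 mm of expansion.
So σ = E(δ_free − g)/L = 114×10³ × 0.2436/975 = 28.48 MPa.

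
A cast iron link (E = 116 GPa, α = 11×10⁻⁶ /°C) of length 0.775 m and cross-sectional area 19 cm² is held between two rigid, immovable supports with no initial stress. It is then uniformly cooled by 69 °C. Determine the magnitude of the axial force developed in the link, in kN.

P ≈ 167 kN (tensile)

The ends cannot move, so σ = EαΔT = 116×10³ × 11×10⁻⁶ × 69 = 88.04 MPa.
Then P = σA = 88.04 × 1900 mm² = 167.3 kN, tensile.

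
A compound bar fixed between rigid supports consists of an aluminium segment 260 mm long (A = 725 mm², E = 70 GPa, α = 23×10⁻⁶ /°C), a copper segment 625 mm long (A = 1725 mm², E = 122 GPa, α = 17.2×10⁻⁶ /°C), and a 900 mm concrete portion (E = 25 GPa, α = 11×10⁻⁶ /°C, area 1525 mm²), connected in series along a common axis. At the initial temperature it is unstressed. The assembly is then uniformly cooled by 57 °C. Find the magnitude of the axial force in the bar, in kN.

With the walls removed the bar would change length by δ_free = Σ αᵢΔT Lᵢ = 23×10⁻⁶×57×260 + 17.2×10⁻⁶×57×625 + 11×10⁻⁶×57×900 = 1.518 mm.
Since the ends are fixed, an axial force P builds up, equal in every segment, with P · Σ Lᵢ/(AᵢEᵢ) = δ_free.
Σ Lᵢ/(AᵢEᵢ) = 260/(725×70×10³) + 625/(1725×122×10³) + 900/(1525×25×10³) = 3.17×10⁻⁵ mm/N.
Hence P = δ_free / Σ(L/AE) = 1.518/3.17×10⁻⁵ = 47.88 kN (tensile).

P ≈ 47.9 kN (tensile)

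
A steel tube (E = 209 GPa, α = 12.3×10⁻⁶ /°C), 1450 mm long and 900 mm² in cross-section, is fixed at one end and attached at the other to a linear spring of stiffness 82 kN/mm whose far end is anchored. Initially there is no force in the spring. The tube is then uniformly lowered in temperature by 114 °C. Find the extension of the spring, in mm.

δ ≈ 1.25 mm

If the spring were absent the tube would shorten by αΔT L = 12.3×10⁻⁶ × 114 × 1450 = 2.033 mm.
With a force P in the spring, the elastic change of the tube is PL/(AE) and that of the spring is P/k; compatibility requires their sum to equal δ_free.
So P = δ_free / [L/(AE) + 1/k] = 2.033 / [ 1450/(900×209×10³) + 1/(82×10³) ].
P = 2.033 / 1.99×10⁻⁵ = 102200 N.
Spring extension = P/k = 102200/(82×10³) = 1.246 mm.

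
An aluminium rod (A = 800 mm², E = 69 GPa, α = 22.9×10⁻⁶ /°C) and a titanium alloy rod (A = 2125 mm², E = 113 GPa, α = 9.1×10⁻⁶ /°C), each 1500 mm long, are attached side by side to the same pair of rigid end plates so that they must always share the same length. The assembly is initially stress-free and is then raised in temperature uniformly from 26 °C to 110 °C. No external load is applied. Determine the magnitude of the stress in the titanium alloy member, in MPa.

σ ≈ 24.5 MPa (tensile)

The aluminium has the larger α, so on heating it would change length more than the titanium alloy if both were free. The rigid plates force a common final length, so the aluminium is put into compression and the titanium alloy into tension, with equal and opposite forces P (no external load).
Setting the final lengths equal and cancelling L: (α₁ − α₂)ΔT = P/(A₁E₁) + P/(A₂E₂).
|α₁ − α₂|·ΔT = 13.8×10⁻⁶ × 84 = 0.001159.
1/(A₁E₁) + 1/(A₂E₂) = 1/(800×69×10³) + 1/(2125×113×10³) = 2.228×10⁻⁸ N⁻¹.
So P = 0.001159 / 2.228×10⁻⁸ = 52.03 kN.
σ_{titanium alloy} = P/A₂ = 52030/2125 = 24.48 MPa, tensile.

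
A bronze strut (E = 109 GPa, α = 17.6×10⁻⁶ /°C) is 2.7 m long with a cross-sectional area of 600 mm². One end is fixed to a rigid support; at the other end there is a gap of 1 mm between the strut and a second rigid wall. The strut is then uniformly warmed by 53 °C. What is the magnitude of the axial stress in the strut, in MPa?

σ ≈ 61.3 MPa (compressive)

Unrestrained expansion: δ_free = αΔT L = 17.6×10⁻⁶ × 53 × 2700 = 2.519 mm.
The gap closes (δ_free > 1 mm) and the wall then resists a further 2.519 − 1 = 1.519 mm of expansion.
Compatibility: PL/(AE) = 1.519 mm, so σ = P/A = E × (1.519/2700) = 61.3 MPa.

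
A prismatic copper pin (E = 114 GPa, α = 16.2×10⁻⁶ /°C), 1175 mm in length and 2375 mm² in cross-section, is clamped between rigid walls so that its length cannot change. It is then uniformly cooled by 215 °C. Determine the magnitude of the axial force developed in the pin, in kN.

Full restraint means ε = 0, so the stress is σ = EαΔT = 114×10³ × 16.2×10⁻⁶ × 215 = 397.1 MPa.
Then P = σA = 397.1 × 2375 mm² = 943 kN, tensile.

P ≈ 943 kN (tensile)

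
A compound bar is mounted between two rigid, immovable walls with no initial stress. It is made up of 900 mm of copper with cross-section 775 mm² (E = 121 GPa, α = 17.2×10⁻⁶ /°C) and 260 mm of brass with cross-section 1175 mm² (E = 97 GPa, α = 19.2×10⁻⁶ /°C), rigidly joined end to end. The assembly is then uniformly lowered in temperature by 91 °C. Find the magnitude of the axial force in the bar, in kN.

P ≈ 157 kN (tensile)

With the walls removed the bar would change length by δ_free = Σ αᵢΔT Lᵢ = 17.2×10⁻⁶×91×900 + 19.2×10⁻⁶×91×260 = 1.863 mm.
The rigid supports impose zero overall length change; the single axial force P common to all segments must satisfy P Σ Lᵢ/(AᵢEᵢ) = δ_free.
The series flexibility is Σ Lᵢ/(AᵢEᵢ) = 900/(775×121×10³) + 260/(1175×97×10³) = 1.188×10⁻⁵ mm/N.
Hence P = δ_free / Σ(L/AE) = 1.863/1.188×10⁻⁵ = 156.8 kN (tensile).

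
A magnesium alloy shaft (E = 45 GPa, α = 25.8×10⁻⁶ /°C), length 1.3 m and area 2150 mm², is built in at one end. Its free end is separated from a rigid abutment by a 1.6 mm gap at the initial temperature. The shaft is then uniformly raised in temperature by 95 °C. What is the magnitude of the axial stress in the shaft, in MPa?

Unrestrained expansion: δ_free = αΔT L = 25.8×10⁻⁶ × 95 × 1300 = 3.186 mm.
After closing the 1.6 mm clearance, 3.186 − 1.6 = 1.586 mm of expansion remains to be suppressed by the wall.
So σ = E(δ_free − g)/L = 45×10³ × 1.586/1300 = 54.91 MPa.

σ ≈ 54.9 MPa (compressive)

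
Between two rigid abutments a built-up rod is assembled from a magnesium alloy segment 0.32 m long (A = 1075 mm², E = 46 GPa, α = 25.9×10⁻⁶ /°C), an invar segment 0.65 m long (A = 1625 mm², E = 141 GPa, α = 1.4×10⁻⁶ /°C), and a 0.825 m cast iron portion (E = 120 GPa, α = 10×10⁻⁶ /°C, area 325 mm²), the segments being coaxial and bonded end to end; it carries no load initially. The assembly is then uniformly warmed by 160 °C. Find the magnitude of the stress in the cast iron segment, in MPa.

With the walls removed the bar would change length by δ_free = Σ αᵢΔT Lᵢ = 25.9×10⁻⁶×160×320 + 1.4×10⁻⁶×160×650 + 10×10⁻⁶×160×825 = 2.792 mm.
Since the ends are fixed, an axial force P builds up, equal in every segment, with P · Σ Lᵢ/(AᵢEᵢ) = δ_free.
The series flexibility is Σ Lᵢ/(AᵢEᵢ) = 320/(1075×46×10³) + 650/(1625×141×10³) + 825/(325×120×10³) = 3.046×10⁻⁵ mm/N.
Hence P = δ_free / Σ(L/AE) = 2.792/3.046×10⁻⁵ = 91.64 kN (compressive).
σ_{cast iron} = P / A = 91640 / 325 = 282 MPa.

σ ≈ 282 MPa (compressive)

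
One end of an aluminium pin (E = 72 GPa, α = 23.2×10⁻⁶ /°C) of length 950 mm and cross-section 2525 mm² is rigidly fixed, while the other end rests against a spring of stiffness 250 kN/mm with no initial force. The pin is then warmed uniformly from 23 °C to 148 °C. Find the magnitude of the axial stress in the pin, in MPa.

σ ≈ 118 MPa (compressive)

If the spring were absent the pin would lengthen by αΔT L = 23.2×10⁻⁶ × 125 × 950 = 2.755 mm.
Let P be the compressive force at the spring. The pin shortens elastically by PL/(AE) and the spring compresses by P/k; together these equal δ_free.
So P = δ_free / [L/(AE) + 1/k] = 2.755 / [ 950/(2525×72×10³) + 1/(250×10³) ].
P = 2.755 / 9.226×10⁻⁶ = 298600 N.
σ = P/A = 298600/2525 = 118.3 MPa.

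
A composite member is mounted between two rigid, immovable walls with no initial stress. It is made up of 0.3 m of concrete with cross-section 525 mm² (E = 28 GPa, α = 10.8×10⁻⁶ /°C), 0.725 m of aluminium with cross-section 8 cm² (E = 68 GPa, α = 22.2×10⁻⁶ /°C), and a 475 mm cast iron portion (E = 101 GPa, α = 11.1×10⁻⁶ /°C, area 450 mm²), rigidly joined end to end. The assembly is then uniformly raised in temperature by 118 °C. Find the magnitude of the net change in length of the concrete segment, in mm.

|ΔL| ≈ 0.959 mm

Free thermal expansion of the whole bar: Σ αᵢΔT Lᵢ = 10.8×10⁻⁶×118×300 + 22.2×10⁻⁶×118×725 + 11.1×10⁻⁶×118×475 = 2.904 mm.
The walls prevent any net length change, so an axial force P (same in every segment) develops. Compatibility: P · Σ Lᵢ/(AᵢEᵢ) = δ_free.
Σ Lᵢ/(AᵢEᵢ) = 300/(525×28×10³) + 725/(800×68×10³) + 475/(450×101×10³) = 4.419×10⁻⁵ mm/N.
P = 2.904 / 4.419×10⁻⁵ = 65710 N = 65.71 kN, compressive.
For the concrete segment, free thermal change = 10.8×10⁻⁶×118×300 = 0.3823 mm and elastic change from P = 65710×300/(525×28×10³) = 1.341 mm; these oppose, so the net change is 0.959 mm (segment shortens).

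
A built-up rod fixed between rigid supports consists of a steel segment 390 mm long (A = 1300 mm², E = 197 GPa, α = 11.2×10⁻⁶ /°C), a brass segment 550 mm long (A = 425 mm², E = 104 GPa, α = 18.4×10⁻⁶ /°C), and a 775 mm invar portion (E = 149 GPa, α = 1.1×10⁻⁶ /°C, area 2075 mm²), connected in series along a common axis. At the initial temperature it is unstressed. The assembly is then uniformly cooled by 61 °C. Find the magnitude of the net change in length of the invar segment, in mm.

|ΔL| ≈ 0.0904 mm

With the walls removed the bar would change length by δ_free = Σ αᵢΔT Lᵢ = 11.2×10⁻⁶×61×390 + 18.4×10⁻⁶×61×550 + 1.1×10⁻⁶×61×775 = 0.9358 mm.
The walls prevent any net length change, so an axial force P (same in every segment) develops. Compatibility: P · Σ Lᵢ/(AᵢEᵢ) = δ_free.
The series flexibility is Σ Lᵢ/(AᵢEᵢ) = 390/(1300×197×10³) + 550/(425×104×10³) + 775/(2075×149×10³) = 1.647×10⁻⁵ mm/N.
P = 0.9358 / 1.647×10⁻⁵ = 56810 N = 56.81 kN, tensile.
For the invar segment, free thermal change = 1.1×10⁻⁶×61×775 = 0.052 mm and elastic change from P = 56810×775/(2075×149×10³) = 0.1424 mm; these oppose, so the net change is 0.0904 mm (segment lengthens).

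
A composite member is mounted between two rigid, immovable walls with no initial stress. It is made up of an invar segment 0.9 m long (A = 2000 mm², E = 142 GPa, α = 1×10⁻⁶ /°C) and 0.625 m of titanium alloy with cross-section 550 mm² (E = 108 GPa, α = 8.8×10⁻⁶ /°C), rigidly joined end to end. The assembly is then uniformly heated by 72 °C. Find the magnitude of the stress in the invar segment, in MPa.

With the walls removed the bar would change length by δ_free = Σ αᵢΔT Lᵢ = 1×10⁻⁶×72×900 + 8.8×10⁻⁶×72×625 = 0.4608 mm.
The walls prevent any net length change, so an axial force P (same in every segment) develops. Compatibility: P · Σ Lᵢ/(AᵢEᵢ) = δ_free.
Σ Lᵢ/(AᵢEᵢ) = 900/(2000×142×10³) + 625/(550×108×10³) = 1.369×10⁻⁵ mm/N.
So P = 0.4608 / 1.369×10⁻⁵ = 33.66 kN, compressive.
σ_{invar} = P / A = 33660 / 2000 = 16.83 MPa.

σ ≈ 16.8 MPa (compressive)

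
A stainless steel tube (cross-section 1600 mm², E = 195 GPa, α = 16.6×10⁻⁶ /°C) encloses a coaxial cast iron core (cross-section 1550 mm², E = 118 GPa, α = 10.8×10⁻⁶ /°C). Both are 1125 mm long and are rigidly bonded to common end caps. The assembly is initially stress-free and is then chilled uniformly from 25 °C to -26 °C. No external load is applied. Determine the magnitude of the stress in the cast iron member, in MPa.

The stainless steel has the larger α, so on cooling it would change length more than the cast iron if both were free. The rigid plates force a common final length, so the stainless steel is put into tension and the cast iron into compression, with equal and opposite forces P (no external load).
Setting the final lengths equal and cancelling L: (α₁ − α₂)ΔT = P/(A₁E₁) + P/(A₂E₂).
|α₁ − α₂|·ΔT = 5.8×10⁻⁶ × 51 = 0.0002958.
1/(A₁E₁) + 1/(A₂E₂) = 1/(1600×195×10³) + 1/(1550×118×10³) = 8.673×10⁻⁹ N⁻¹.
So P = 0.0002958 / 8.673×10⁻⁹ = 34.11 kN.
σ_{cast iron} = P/A₂ = 34110/1550 = 22 MPa, compressive.

σ ≈ 22 MPa (compressive)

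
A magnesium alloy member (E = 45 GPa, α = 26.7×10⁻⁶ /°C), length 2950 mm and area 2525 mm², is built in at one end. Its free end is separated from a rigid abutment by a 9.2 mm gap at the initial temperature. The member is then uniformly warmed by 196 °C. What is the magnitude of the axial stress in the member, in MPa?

σ ≈ 95.2 MPa (compressive)

Free thermal elongation = αΔT L = 26.7×10⁻⁶ × 196 × 2950 = 15.44 mm.
The gap closes (δ_free > 9.2 mm) and the wall then resists a further 15.44 − 9.2 = 6.238 mm of expansion.
So σ = E(δ_free − g)/L = 45×10³ × 6.238/2950 = 95.16 MPa.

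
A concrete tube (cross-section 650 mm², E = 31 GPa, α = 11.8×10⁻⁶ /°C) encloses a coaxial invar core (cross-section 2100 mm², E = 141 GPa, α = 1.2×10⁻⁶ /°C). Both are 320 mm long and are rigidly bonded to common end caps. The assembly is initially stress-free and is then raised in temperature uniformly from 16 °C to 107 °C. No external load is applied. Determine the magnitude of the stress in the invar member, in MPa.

Equilibrium of a rigid end plate with no external load gives equal and opposite internal forces ±P in the two members. Since α_{concrete} > α_{invar}, heating drives the concrete into compression and the invar into tension.
Compatibility of the two members (thermal + elastic change equal): (α₁ − α₂)ΔT = P·[1/(A₁E₁) + 1/(A₂E₂)].
|α₁ − α₂|·ΔT = 10.6×10⁻⁶ × 91 = 0.0009646.
1/(A₁E₁) + 1/(A₂E₂) = 1/(650×31×10³) + 1/(2100×141×10³) = 5.301×10⁻⁸ N⁻¹.
P = 0.0009646 / 5.301×10⁻⁸ = 18200 N = 18.2 kN.
σ_{invar} = P/A₂ = 18200/2100 = 8.666 MPa, tensile.

σ ≈ 8.67 MPa (tensile)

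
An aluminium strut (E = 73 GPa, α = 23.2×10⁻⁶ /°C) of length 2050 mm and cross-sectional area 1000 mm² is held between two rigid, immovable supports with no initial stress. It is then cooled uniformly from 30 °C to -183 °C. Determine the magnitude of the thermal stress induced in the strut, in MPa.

Because both ends are immovable the net strain is zero, and the suppressed thermal strain is αΔT = 23.2×10⁻⁶ × 213 = 4941.6×10⁻⁶.
The stress required to suppress this strain is σ = Eε = 73×10³ × 4941.6×10⁻⁶ = 360.7 MPa, tensile since the strut is trying to contract.

σ ≈ 361 MPa (tensile)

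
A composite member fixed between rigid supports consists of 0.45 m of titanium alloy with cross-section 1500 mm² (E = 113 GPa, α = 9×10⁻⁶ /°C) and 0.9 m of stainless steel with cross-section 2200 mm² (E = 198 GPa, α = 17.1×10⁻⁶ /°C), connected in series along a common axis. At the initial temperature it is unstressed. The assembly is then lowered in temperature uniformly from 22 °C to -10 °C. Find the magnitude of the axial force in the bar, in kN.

P ≈ 132 kN (tensile)

With the walls removed the bar would change length by δ_free = Σ αᵢΔT Lᵢ = 9×10⁻⁶×32×450 + 17.1×10⁻⁶×32×900 = 0.6221 mm.
The walls prevent any net length change, so an axial force P (same in every segment) develops. Compatibility: P · Σ Lᵢ/(AᵢEᵢ) = δ_free.
Σ Lᵢ/(AᵢEᵢ) = 450/(1500×113×10³) + 900/(2200×198×10³) = 4.721×10⁻⁶ mm/N.
P = 0.6221 / 4.721×10⁻⁶ = 131800 N = 131.8 kN, tensile.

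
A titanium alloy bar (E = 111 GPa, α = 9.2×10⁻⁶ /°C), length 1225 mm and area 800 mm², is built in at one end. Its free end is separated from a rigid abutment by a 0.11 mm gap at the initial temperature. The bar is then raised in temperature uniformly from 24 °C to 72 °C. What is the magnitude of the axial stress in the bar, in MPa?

If the wall were absent the bar would grow by αΔT L = 9.2×10⁻⁶ × 48 × 1225 = 0.541 mm.
The gap closes (δ_free > 0.11 mm) and the wall then resists a further 0.541 − 0.11 = 0.431 mm of expansion.
So σ = E(δ_free − g)/L = 111×10³ × 0.431/1225 = 39.05 MPa.

σ ≈ 39.1 MPa (compressive)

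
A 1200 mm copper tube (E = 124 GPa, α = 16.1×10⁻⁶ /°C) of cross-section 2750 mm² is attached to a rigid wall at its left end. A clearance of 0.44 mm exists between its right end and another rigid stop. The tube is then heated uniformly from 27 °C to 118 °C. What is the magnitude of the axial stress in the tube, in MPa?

Unrestrained expansion: δ_free = αΔT L = 16.1×10⁻⁶ × 91 × 1200 = 1.758 mm.
After closing the 0.44 mm clearance, 1.758 − 0.44 = 1.318 mm of expansion remains to be suppressed by the wall.
That suppressed elongation corresponds to σ = E·Δ/L = 124×10³ × 1.318/1200 = 136.2 MPa.

σ ≈ 136 MPa (compressive)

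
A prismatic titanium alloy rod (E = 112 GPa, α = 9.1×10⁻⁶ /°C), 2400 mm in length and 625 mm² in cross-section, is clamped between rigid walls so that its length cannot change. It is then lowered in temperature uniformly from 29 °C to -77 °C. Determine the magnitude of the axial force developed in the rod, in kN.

The ends cannot move, so σ = EαΔT = 112×10³ × 9.1×10⁻⁶ × 106 = 108 MPa.
Then P = σA = 108 × 625 mm² = 67.52 kN, tensile.

P ≈ 67.5 kN (tensile)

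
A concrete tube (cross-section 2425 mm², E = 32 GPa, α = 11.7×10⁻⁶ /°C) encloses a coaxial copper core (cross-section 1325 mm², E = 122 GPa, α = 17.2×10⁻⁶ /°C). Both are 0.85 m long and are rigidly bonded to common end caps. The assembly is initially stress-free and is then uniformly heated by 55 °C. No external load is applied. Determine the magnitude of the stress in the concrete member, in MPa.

σ ≈ 6.54 MPa (tensile)

Both members must finish at the same length. With the larger α, the copper tends to over-expand; the plates restrain it, putting the copper in compression and the concrete in tension. With no external load the two internal forces are equal and opposite, magnitude P.
Setting the final lengths equal and cancelling L: (α₁ − α₂)ΔT = P/(A₁E₁) + P/(A₂E₂).
|α₁ − α₂|·ΔT = 5.5×10⁻⁶ × 55 = 0.0003025.
1/(A₁E₁) + 1/(A₂E₂) = 1/(2425×32×10³) + 1/(1325×122×10³) = 1.907×10⁻⁸ N⁻¹.
P = 0.0003025 / 1.907×10⁻⁸ = 15860 N = 15.86 kN.
σ_{concrete} = P/A₁ = 15860/2425 = 6.54 MPa, tensile.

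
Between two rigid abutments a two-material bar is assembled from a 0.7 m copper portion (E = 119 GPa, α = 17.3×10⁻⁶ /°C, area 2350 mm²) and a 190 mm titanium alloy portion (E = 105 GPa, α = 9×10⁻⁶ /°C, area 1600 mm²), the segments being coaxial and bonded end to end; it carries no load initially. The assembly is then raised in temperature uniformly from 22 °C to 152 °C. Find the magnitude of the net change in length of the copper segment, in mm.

|ΔL| ≈ 0.337 mm

With the walls removed the bar would change length by δ_free = Σ αᵢΔT Lᵢ = 17.3×10⁻⁶×130×700 + 9×10⁻⁶×130×190 = 1.797 mm.
The rigid supports impose zero overall length change; the single axial force P common to all segments must satisfy P Σ Lᵢ/(AᵢEᵢ) = δ_free.
Σ Lᵢ/(AᵢEᵢ) = 700/(2350×119×10³) + 190/(1600×105×10³) = 3.634×10⁻⁶ mm/N.
So P = 1.797 / 3.634×10⁻⁶ = 494.4 kN, compressive.
For the copper segment, free thermal change = 17.3×10⁻⁶×130×700 = 1.574 mm and elastic change from P = 494400×700/(2350×119×10³) = 1.237 mm; these oppose, so the net change is 0.337 mm (segment lengthens).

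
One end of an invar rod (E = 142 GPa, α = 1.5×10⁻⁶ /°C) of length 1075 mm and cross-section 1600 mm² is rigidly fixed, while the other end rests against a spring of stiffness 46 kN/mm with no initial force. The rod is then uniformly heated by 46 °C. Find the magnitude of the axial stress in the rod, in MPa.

σ ≈ 1.75 MPa (compressive)

Free thermal expansion: δ_free = αΔT L = 1.5×10⁻⁶ × 46 × 1075 = 0.07417 mm.
Let P be the compressive force at the spring. The rod shortens elastically by PL/(AE) and the spring compresses by P/k; together these equal δ_free.
P [ L/(AE) + 1/k ] = δ_free → P [ 1075/(1600×142×10³) + 1/(46×10³) ] = 0.07417.
P = 0.07417 / 2.647×10⁻⁵ = 2802 N.
σ = P/A = 2802/1600 = 1.751 MPa.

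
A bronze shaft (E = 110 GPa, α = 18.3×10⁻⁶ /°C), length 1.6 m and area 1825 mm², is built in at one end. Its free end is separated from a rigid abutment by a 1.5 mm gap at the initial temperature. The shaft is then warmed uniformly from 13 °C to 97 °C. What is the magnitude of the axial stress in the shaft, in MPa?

Unrestrained expansion: δ_free = αΔT L = 18.3×10⁻⁶ × 84 × 1600 = 2.46 mm.
After closing the 1.5 mm clearance, 2.46 − 1.5 = 0.9595 mm of expansion remains to be suppressed by the wall.
That suppressed elongation corresponds to σ = E·Δ/L = 110×10³ × 0.9595/1600 = 65.97 MPa.

σ ≈ 66 MPa (compressive)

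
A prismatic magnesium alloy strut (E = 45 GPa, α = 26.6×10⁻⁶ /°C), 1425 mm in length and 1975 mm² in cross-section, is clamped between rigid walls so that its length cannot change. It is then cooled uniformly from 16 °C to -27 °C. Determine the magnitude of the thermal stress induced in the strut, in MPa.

σ ≈ 51.5 MPa (tensile)

Because both ends are immovable the net strain is zero, and the suppressed thermal strain is αΔT = 26.6×10⁻⁶ × 43 = 1143.8×10⁻⁶.
The stress required to suppress this strain is σ = Eε = 45×10³ × 1143.8×10⁻⁶ = 51.47 MPa, tensile since the strut is trying to contract.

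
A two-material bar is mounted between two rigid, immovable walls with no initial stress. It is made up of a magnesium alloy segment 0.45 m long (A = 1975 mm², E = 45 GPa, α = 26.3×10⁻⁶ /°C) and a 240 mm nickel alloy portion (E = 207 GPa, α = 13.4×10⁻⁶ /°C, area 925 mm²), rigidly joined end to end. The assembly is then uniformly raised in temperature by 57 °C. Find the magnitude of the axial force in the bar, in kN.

If the supports were absent, the total length change would be Σ αᵢΔT Lᵢ = 26.3×10⁻⁶×57×450 + 13.4×10⁻⁶×57×240 = 0.8579 mm.
Since the ends are fixed, an axial force P builds up, equal in every segment, with P · Σ Lᵢ/(AᵢEᵢ) = δ_free.
Σ Lᵢ/(AᵢEᵢ) = 450/(1975×45×10³) + 240/(925×207×10³) = 6.317×10⁻⁶ mm/N.
P = 0.8579 / 6.317×10⁻⁶ = 135800 N = 135.8 kN, compressive.

P ≈ 136 kN (compressive)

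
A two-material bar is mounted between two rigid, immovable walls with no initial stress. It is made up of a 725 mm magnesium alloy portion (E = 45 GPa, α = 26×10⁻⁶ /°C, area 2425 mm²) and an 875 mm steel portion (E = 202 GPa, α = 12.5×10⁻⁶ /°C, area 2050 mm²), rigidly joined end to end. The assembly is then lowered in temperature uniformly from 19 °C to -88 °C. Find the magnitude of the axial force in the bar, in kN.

With the walls removed the bar would change length by δ_free = Σ αᵢΔT Lᵢ = 26×10⁻⁶×107×725 + 12.5×10⁻⁶×107×875 = 3.187 mm.
Since the ends are fixed, an axial force P builds up, equal in every segment, with P · Σ Lᵢ/(AᵢEᵢ) = δ_free.
The series flexibility is Σ Lᵢ/(AᵢEᵢ) = 725/(2425×45×10³) + 875/(2050×202×10³) = 8.757×10⁻⁶ mm/N.
P = 3.187 / 8.757×10⁻⁶ = 364000 N = 364 kN, tensile.

P ≈ 364 kN (tensile)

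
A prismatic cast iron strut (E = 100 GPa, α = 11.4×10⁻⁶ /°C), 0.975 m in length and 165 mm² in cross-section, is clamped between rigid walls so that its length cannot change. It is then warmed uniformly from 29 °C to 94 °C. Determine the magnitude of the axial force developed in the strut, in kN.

The ends cannot move, so σ = EαΔT = 100×10³ × 11.4×10⁻⁶ × 65 = 74.1 MPa.
Then P = σA = 74.1 × 165 mm² = 12.23 kN, compressive.

P ≈ 12.2 kN (compressive)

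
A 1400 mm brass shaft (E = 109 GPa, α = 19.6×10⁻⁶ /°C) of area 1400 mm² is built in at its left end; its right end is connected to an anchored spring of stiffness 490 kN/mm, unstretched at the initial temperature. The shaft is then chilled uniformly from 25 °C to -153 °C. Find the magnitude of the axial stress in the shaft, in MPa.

The unrestrained thermal change is αΔT L = 19.6×10⁻⁶ × 178 × 1400 = 4.884 mm.
Let P be the tensile force in the spring. The shaft extends elastically by PL/(AE) and the spring stretches by P/k; together these equal δ_free.
P [ L/(AE) + 1/k ] = δ_free → P [ 1400/(1400×109×10³) + 1/(490×10³) ] = 4.884.
P = 4.884 / 1.122×10⁻⁵ = 435500 N.
σ = P/A = 435500/1400 = 311.1 MPa.

σ ≈ 311 MPa (tensile)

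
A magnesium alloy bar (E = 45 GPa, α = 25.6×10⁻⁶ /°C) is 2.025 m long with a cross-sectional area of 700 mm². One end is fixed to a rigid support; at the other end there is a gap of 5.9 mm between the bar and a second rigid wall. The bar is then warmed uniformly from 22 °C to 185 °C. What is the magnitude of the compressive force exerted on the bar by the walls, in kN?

P ≈ 39.7 kN

If the wall were absent the bar would grow by αΔT L = 25.6×10⁻⁶ × 163 × 2025 = 8.45 mm.
After closing the 5.9 mm clearance, 8.45 − 5.9 = 2.55 mm of expansion remains to be suppressed by the wall.
So σ = E(δ_free − g)/L = 45×10³ × 2.55/2025 = 56.66 MPa.
P = σA = 56.66 × 700 = 39.67 kN.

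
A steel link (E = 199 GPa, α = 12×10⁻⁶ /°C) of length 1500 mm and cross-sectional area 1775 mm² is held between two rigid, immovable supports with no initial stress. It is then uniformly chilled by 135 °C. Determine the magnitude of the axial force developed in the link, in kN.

The ends cannot move, so σ = EαΔT = 199×10³ × 12×10⁻⁶ × 135 = 322.4 MPa.
Axial force P = σA = 322.4 × 1775 = 572200 N = 572.2 kN, tensile.

P ≈ 572 kN (tensile)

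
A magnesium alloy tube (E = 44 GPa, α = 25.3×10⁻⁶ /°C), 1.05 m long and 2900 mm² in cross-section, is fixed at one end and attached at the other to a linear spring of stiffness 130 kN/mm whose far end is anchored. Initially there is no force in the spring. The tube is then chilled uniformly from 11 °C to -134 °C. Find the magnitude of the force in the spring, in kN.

Free thermal contraction: δ_free = αΔT L = 25.3×10⁻⁶ × 145 × 1050 = 3.852 mm.
Let P be the tensile force in the spring. The tube extends elastically by PL/(AE) and the spring stretches by P/k; together these equal δ_free.
P [ L/(AE) + 1/k ] = δ_free → P [ 1050/(2900×44×10³) + 1/(130×10³) ] = 3.852.
P = 3.852 / 1.592×10⁻⁵ = 241900 N.

P ≈ 242 kN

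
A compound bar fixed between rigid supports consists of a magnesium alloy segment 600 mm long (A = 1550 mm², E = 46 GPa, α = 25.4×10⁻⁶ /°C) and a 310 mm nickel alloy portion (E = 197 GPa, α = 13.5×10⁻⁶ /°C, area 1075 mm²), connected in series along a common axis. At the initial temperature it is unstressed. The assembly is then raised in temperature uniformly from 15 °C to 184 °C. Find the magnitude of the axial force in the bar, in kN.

P ≈ 332 kN (compressive)

Free thermal expansion of the whole bar: Σ αᵢΔT Lᵢ = 25.4×10⁻⁶×169×600 + 13.5×10⁻⁶×169×310 = 3.283 mm.
The walls prevent any net length change, so an axial force P (same in every segment) develops. Compatibility: P · Σ Lᵢ/(AᵢEᵢ) = δ_free.
The series flexibility is Σ Lᵢ/(AᵢEᵢ) = 600/(1550×46×10³) + 310/(1075×197×10³) = 9.879×10⁻⁶ mm/N.
So P = 3.283 / 9.879×10⁻⁶ = 332.3 kN, compressive.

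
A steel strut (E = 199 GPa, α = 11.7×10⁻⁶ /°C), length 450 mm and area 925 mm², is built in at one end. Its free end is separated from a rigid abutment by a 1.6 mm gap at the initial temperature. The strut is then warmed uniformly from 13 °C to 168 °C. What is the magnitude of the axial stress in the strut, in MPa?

Unrestrained expansion: δ_free = αΔT L = 11.7×10⁻⁶ × 155 × 450 = 0.8161 mm.
Since δ_free = 0.816 mm is less than the 1.6 mm gap, the strut never touches the wall. No axial force develops.

σ ≈ 0 MPa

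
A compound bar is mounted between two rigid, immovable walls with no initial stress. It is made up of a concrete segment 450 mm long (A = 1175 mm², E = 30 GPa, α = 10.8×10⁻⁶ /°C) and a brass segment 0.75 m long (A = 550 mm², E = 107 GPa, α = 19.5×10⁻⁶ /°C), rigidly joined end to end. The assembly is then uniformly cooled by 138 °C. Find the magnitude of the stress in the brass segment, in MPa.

σ ≈ 192 MPa (tensile)

Free thermal contraction of the whole bar: Σ αᵢΔT Lᵢ = 10.8×10⁻⁶×138×450 + 19.5×10⁻⁶×138×750 = 2.689 mm.
The rigid supports impose zero overall length change; the single axial force P common to all segments must satisfy P Σ Lᵢ/(AᵢEᵢ) = δ_free.
The series flexibility is Σ Lᵢ/(AᵢEᵢ) = 450/(1175×30×10³) + 750/(550×107×10³) = 2.551×10⁻⁵ mm/N.
P = 2.689 / 2.551×10⁻⁵ = 105400 N = 105.4 kN, tensile.
σ_{brass} = P / A = 105400 / 550 = 191.6 MPa.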